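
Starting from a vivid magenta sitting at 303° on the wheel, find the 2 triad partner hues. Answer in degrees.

63° and 183°

303 + 120 = 423 → 423 − 360 = 63°
303 + 240 = 543 → 543 − 360 = 183°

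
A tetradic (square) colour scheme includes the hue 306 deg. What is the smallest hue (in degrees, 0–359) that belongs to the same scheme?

A square tetradic scheme places four hues every 90°.
The full set through 306° is {36°, 126°, 216°, 306°}.

36°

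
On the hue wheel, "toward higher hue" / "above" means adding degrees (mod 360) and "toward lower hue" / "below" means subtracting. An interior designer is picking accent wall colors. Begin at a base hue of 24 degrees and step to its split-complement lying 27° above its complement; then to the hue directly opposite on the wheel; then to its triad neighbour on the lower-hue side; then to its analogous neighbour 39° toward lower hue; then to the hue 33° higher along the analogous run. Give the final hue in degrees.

+207° (split-comp 27° ↑): 24 + 207 = 231°
+180° (complement): 231 + 180 = 411 → 411 − 360 = 51°
−120° (triadic ↓): 51 − 120 = -69 → -69 + 360 = 291°
−39° (analog 39° ↓): 291 − 39 = 252°
+33° (analog 33° ↑): 252 + 33 = 285°

285°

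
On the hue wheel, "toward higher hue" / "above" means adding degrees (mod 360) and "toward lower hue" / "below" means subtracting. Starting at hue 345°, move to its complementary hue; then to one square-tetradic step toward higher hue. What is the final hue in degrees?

255°

345 + 180 = 525 → 525 − 360 = 165°   (complement)
165 + 90 = 255°   (square ↑)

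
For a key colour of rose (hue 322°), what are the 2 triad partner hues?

82° and 202°

A triad places three hues 120° apart.
322 + 120 = 442 → 442 − 360 = 82°
322 + 240 = 562 → 562 − 360 = 202°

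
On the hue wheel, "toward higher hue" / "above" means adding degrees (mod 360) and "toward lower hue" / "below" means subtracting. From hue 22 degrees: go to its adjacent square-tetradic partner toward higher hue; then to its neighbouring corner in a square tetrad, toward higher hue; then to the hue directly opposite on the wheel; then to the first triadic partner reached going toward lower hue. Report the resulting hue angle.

+90° (square ↑): 22 + 90 = 112°
+90° (square ↑): 112 + 90 = 202°
+180° (complement): 202 + 180 = 382 → 382 − 360 = 22°
−120° (triadic ↓): 22 − 120 = -98 → -98 + 360 = 262°

262°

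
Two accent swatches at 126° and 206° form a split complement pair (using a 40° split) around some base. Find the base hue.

The accents sit 40° either side of the complement, so the complement is their short-arc midpoint on the wheel.
Short-arc midpoint of 126° and 206°: 166°.
Base is 180° from the complement: 166 − 180 = -14 → -14 + 360 = 346°

346°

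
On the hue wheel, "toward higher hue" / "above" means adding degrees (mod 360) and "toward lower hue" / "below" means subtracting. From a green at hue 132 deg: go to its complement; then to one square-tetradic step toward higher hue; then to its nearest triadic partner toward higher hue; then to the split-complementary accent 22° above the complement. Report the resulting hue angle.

complement +180°: 132 + 180 = 312°
square ↑ +90°: 312 + 90 = 402 → 402 − 360 = 42°
triadic ↑ +120°: 42 + 120 = 162°
split-comp 22° ↑ +202°: 162 + 202 = 364 → 364 − 360 = 4°

4°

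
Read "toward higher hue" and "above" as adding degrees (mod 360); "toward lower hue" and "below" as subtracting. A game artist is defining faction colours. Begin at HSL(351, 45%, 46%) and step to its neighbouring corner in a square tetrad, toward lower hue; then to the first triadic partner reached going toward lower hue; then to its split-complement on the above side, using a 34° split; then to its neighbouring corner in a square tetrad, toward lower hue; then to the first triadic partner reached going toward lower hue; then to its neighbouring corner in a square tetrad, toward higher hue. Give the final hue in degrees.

235°

351 − 90 = 261°   (square ↓)
261 − 120 = 141°   (triadic ↓)
141 + 214 = 355°   (split-comp 34° ↑)
355 − 90 = 265°   (square ↓)
265 − 120 = 145°   (triadic ↓)
145 + 90 = 235°   (square ↑)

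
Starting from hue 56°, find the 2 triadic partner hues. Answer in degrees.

176° and 296°

A triad places three hues 120° apart.
56 + 120 = 176°
56 + 240 = 296°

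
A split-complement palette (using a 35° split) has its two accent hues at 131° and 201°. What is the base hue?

346°

The accents sit 35° either side of the complement, so the complement is their short-arc midpoint on the wheel.
Short-arc midpoint of 131° and 201°: 166°.
Base is 180° from the complement: 166 − 180 = -14 → -14 + 360 = 346°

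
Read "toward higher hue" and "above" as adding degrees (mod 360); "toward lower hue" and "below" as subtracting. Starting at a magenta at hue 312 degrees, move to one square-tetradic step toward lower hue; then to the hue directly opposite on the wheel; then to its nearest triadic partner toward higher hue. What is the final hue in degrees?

162°

square ↓ −90°: 312 − 90 = 222°
complement +180°: 222 + 180 = 402 → 402 − 360 = 42°
triadic ↑ +120°: 42 + 120 = 162°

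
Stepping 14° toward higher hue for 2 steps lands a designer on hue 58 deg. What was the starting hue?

30°

2 steps of 14° (toward higher hue) give a net shift of +28°.
Start = end − shift: 58 − 28 = 30°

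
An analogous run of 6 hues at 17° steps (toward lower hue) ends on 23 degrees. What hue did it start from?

5 steps of 17° (toward lower hue) give a net shift of −85°.
Start = end − shift: 23 + 85 = 108°

108°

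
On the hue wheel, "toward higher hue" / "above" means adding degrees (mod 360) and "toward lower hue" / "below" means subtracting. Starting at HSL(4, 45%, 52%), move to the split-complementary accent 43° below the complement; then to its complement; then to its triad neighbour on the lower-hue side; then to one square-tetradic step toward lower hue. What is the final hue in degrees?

split-comp 43° ↓ +137°: 4 + 137 = 141°
complement +180°: 141 + 180 = 321°
triadic ↓ −120°: 321 − 120 = 201°
square ↓ −90°: 201 − 90 = 111°

111°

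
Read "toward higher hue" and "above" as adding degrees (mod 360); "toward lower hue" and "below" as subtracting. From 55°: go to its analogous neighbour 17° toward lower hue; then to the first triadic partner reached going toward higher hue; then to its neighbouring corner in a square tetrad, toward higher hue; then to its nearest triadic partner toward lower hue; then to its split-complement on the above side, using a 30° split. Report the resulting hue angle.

338°

analog 17° ↓ −17°: 55 − 17 = 38°
triadic ↑ +120°: 38 + 120 = 158°
square ↑ +90°: 158 + 90 = 248°
triadic ↓ −120°: 248 − 120 = 128°
split-comp 30° ↑ +210°: 128 + 210 = 338°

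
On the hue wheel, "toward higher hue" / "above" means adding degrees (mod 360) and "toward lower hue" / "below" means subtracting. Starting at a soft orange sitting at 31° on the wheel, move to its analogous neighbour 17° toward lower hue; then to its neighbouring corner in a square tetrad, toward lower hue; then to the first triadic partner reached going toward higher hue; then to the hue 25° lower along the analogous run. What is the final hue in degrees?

−17° (analog 17° ↓): 31 − 17 = 14°
−90° (square ↓): 14 − 90 = -76 → -76 + 360 = 284°
+120° (triadic ↑): 284 + 120 = 404 → 404 − 360 = 44°
−25° (analog 25° ↓): 44 − 25 = 19°

19°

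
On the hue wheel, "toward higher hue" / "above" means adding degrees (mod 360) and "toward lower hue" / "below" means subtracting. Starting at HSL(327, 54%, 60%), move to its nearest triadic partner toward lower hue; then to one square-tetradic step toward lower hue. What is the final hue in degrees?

117°

−120° (triadic ↓): 327 − 120 = 207°
−90° (square ↓): 207 − 90 = 117°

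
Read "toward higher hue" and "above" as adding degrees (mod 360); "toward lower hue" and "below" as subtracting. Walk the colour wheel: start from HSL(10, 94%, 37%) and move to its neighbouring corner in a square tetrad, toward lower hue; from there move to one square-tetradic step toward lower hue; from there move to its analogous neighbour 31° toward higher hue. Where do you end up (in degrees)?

221°

10 − 90 = -80 → -80 + 360 = 280°   (square ↓)
280 − 90 = 190°   (square ↓)
190 + 31 = 221°   (analog 31° ↑)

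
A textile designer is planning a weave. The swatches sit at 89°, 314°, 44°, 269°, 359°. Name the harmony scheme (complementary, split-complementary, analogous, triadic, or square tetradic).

Sort the hues: 44°, 89°, 269°, 314°, 359°.
Successive gaps around the wheel: 45°, 180°, 45°, 45°, 45°.
A run of hues at equal small steps (45°) with one large closing gap is an analogous group.

analogous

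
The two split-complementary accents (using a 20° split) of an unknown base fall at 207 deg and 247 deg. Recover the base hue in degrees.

47°

The accents sit 20° either side of the complement, so the complement is their short-arc midpoint on the wheel.
Short-arc midpoint of 207° and 247°: 227°.
Base is 180° from the complement: 227 − 180 = 47°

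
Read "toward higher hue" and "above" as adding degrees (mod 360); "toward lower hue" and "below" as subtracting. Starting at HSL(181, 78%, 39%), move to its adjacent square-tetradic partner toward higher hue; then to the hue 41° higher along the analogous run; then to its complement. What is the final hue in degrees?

132°

square ↑ +90°: 181 + 90 = 271°
analog 41° ↑ +41°: 271 + 41 = 312°
complement +180°: 312 + 180 = 492 → 492 − 360 = 132°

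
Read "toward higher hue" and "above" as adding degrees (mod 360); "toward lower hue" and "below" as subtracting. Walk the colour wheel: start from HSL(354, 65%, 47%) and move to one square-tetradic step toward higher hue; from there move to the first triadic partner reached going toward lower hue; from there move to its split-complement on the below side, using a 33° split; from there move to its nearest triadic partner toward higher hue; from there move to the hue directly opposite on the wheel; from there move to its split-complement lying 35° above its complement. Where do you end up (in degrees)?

266°

+90° (square ↑): 354 + 90 = 444 → 444 − 360 = 84°
−120° (triadic ↓): 84 − 120 = -36 → -36 + 360 = 324°
+147° (split-comp 33° ↓): 324 + 147 = 471 → 471 − 360 = 111°
+120° (triadic ↑): 111 + 120 = 231°
+180° (complement): 231 + 180 = 411 → 411 − 360 = 51°
+215° (split-comp 35° ↑): 51 + 215 = 266°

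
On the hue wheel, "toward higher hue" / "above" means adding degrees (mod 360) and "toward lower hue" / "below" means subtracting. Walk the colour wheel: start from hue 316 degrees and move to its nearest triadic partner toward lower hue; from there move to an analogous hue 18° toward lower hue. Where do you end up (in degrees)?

triadic ↓ −120°: 316 − 120 = 196°
analog 18° ↓ −18°: 196 − 18 = 178°

178°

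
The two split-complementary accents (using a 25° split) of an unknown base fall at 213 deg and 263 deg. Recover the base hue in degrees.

58°

The accents sit 25° either side of the complement, so the complement is their short-arc midpoint on the wheel.
Short-arc midpoint of 213° and 263°: 238°.
Base is 180° from the complement: 238 − 180 = 58°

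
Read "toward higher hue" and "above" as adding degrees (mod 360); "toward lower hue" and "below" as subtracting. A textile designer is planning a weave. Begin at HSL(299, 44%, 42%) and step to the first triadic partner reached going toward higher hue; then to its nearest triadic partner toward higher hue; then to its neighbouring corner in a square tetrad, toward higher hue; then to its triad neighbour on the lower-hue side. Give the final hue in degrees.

299 + 120 = 419 → 419 − 360 = 59°   (triadic ↑)
59 + 120 = 179°   (triadic ↑)
179 + 90 = 269°   (square ↑)
269 − 120 = 149°   (triadic ↓)

149°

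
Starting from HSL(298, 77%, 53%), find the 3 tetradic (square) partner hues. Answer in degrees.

A square tetradic scheme places four hues every 90°.
298 + 90 = 388 → 388 − 360 = 28°
298 + 180 = 478 → 478 − 360 = 118°
298 + 270 = 568 → 568 − 360 = 208°

28°, 118°, 208°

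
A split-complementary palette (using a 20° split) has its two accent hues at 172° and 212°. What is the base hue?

The accents sit 20° either side of the complement, so the complement is their short-arc midpoint on the wheel.
Short-arc midpoint of 172° and 212°: 192°.
Base is 180° from the complement: 192 − 180 = 12°

12°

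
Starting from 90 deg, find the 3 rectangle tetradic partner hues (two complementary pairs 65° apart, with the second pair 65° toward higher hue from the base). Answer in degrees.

90 + 65 = 155°
90 + 180 = 270°
90 + 245 = 335°

155°, 270°, 335°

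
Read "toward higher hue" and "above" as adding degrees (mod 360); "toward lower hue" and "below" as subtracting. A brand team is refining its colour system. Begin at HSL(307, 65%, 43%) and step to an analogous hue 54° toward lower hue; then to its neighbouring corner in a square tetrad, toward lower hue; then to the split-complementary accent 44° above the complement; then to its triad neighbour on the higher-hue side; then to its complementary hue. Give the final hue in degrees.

327°

−54° (analog 54° ↓): 307 − 54 = 253°
−90° (square ↓): 253 − 90 = 163°
+224° (split-comp 44° ↑): 163 + 224 = 387 → 387 − 360 = 27°
+120° (triadic ↑): 27 + 120 = 147°
+180° (complement): 147 + 180 = 327°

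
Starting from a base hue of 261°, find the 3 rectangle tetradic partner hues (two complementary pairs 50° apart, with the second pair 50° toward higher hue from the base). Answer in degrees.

311°, 81° and 131°

261 + 50 = 311°
261 + 180 = 441 → 441 − 360 = 81°
261 + 230 = 491 → 491 − 360 = 131°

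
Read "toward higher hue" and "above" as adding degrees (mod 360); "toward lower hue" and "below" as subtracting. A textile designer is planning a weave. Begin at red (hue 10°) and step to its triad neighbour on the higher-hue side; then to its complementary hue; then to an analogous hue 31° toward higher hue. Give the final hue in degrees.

triadic ↑ +120°: 10 + 120 = 130°
complement +180°: 130 + 180 = 310°
analog 31° ↑ +31°: 310 + 31 = 341°

341°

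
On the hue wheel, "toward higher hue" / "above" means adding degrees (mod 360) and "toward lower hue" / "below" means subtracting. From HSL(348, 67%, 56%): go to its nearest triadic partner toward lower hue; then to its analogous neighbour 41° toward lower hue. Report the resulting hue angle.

−120° (triadic ↓): 348 − 120 = 228°
−41° (analog 41° ↓): 228 − 41 = 187°

187°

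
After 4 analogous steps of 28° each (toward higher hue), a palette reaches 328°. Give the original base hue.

4 steps of 28° (toward higher hue) give a net shift of +112°.
Start = end − shift: 328 − 112 = 216°

216°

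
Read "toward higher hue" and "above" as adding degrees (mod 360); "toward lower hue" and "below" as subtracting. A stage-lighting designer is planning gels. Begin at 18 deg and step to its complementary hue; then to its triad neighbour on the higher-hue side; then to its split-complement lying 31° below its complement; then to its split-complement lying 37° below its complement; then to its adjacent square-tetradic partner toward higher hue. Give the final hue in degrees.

340°

complement +180°: 18 + 180 = 198°
triadic ↑ +120°: 198 + 120 = 318°
split-comp 31° ↓ +149°: 318 + 149 = 467 → 467 − 360 = 107°
split-comp 37° ↓ +143°: 107 + 143 = 250°
square ↑ +90°: 250 + 90 = 340°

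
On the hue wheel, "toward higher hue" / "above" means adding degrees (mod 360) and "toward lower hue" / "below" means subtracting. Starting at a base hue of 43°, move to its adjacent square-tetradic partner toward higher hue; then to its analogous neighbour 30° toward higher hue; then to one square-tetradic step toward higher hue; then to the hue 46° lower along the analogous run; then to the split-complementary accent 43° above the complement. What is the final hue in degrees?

70°

square ↑ +90°: 43 + 90 = 133°
analog 30° ↑ +30°: 133 + 30 = 163°
square ↑ +90°: 163 + 90 = 253°
analog 46° ↓ −46°: 253 − 46 = 207°
split-comp 43° ↑ +223°: 207 + 223 = 430 → 430 − 360 = 70°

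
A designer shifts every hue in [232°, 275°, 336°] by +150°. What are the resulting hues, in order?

232 + 150 = 382 → 382 − 360 = 22°
275 + 150 = 425 → 425 − 360 = 65°
336 + 150 = 486 → 486 − 360 = 126°

22°, 65°, 126°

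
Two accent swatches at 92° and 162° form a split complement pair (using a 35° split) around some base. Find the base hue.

The accents sit 35° either side of the complement, so the complement is their short-arc midpoint on the wheel.
Short-arc midpoint of 92° and 162°: 127°.
Base is 180° from the complement: 127 − 180 = -53 → -53 + 360 = 307°

307°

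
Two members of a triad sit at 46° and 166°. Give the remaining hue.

A triad spaces three hues 120° apart.
The full set is {46°, 166°, 286°}.

286°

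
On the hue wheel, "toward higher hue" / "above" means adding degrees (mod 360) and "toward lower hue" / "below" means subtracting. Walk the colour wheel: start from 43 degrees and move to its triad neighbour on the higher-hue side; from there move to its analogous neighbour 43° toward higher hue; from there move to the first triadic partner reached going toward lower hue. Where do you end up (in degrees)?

43 + 120 = 163°   (triadic ↑)
163 + 43 = 206°   (analog 43° ↑)
206 − 120 = 86°   (triadic ↓)

86°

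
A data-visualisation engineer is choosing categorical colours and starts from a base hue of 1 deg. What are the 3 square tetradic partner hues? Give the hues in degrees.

A square tetradic scheme places four hues every 90°.
1 + 90 = 91°
1 + 180 = 181°
1 + 270 = 271°

91°, 181°, and 271°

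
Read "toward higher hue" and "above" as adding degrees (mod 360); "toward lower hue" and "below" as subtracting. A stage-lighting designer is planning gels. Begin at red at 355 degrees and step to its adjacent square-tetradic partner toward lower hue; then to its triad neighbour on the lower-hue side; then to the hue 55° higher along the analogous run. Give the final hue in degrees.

200°

−90° (square ↓): 355 − 90 = 265°
−120° (triadic ↓): 265 − 120 = 145°
+55° (analog 55° ↑): 145 + 55 = 200°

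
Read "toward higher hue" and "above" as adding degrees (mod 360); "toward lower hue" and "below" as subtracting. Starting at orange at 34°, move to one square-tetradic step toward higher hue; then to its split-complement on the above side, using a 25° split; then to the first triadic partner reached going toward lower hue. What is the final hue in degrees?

209°

34 + 90 = 124°   (square ↑)
124 + 205 = 329°   (split-comp 25° ↑)
329 − 120 = 209°   (triadic ↓)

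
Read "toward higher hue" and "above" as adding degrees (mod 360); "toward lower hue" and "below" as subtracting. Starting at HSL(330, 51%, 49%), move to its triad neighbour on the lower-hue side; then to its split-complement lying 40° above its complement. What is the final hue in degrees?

−120° (triadic ↓): 330 − 120 = 210°
+220° (split-comp 40° ↑): 210 + 220 = 430 → 430 − 360 = 70°

70°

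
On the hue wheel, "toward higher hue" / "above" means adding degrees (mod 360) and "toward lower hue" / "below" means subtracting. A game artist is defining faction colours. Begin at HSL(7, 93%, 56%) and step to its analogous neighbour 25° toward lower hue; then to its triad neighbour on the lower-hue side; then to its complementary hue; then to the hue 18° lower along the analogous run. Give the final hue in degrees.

24°

7 − 25 = -18 → -18 + 360 = 342°   (analog 25° ↓)
342 − 120 = 222°   (triadic ↓)
222 + 180 = 402 → 402 − 360 = 42°   (complement)
42 − 18 = 24°   (analog 18° ↓)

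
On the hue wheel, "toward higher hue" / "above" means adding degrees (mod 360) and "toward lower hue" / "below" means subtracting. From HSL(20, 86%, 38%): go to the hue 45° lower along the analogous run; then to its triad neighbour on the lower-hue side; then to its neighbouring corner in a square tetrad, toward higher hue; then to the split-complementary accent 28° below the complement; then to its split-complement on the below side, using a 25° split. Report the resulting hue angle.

252°

−45° (analog 45° ↓): 20 − 45 = -25 → -25 + 360 = 335°
−120° (triadic ↓): 335 − 120 = 215°
+90° (square ↑): 215 + 90 = 305°
+152° (split-comp 28° ↓): 305 + 152 = 457 → 457 − 360 = 97°
+155° (split-comp 25° ↓): 97 + 155 = 252°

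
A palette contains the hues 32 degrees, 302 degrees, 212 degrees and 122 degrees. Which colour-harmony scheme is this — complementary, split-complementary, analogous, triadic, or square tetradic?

square tetradic

Sort the hues: 32°, 122°, 212°, 302°.
Successive gaps around the wheel: 90°, 90°, 90°, 90°.
Four hues every 90° form a square tetradic scheme.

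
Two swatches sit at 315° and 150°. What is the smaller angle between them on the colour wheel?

|315 − 150| = 165.
165 ≤ 180, so the shorter arc is 165°.

165°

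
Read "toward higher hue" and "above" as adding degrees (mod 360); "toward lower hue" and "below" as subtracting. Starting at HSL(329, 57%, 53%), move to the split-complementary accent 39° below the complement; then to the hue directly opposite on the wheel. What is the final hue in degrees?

split-comp 39° ↓ +141°: 329 + 141 = 470 → 470 − 360 = 110°
complement +180°: 110 + 180 = 290°

290°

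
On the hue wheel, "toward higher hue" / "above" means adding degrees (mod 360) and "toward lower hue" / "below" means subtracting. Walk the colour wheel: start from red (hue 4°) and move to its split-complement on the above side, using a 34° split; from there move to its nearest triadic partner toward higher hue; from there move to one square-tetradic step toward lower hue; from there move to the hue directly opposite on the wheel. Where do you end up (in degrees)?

+214° (split-comp 34° ↑): 4 + 214 = 218°
+120° (triadic ↑): 218 + 120 = 338°
−90° (square ↓): 338 − 90 = 248°
+180° (complement): 248 + 180 = 428 → 428 − 360 = 68°

68°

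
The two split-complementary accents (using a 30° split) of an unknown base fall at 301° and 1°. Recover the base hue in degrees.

151°

The accents sit 30° either side of the complement, so the complement is their short-arc midpoint on the wheel.
Short-arc midpoint of 301° and 1°: 331°.
Base is 180° from the complement: 331 − 180 = 151°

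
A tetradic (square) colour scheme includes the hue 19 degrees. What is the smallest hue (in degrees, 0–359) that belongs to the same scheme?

A square tetradic scheme places four hues every 90°.
The full set through 19° is {19°, 109°, 199°, 289°}.

19°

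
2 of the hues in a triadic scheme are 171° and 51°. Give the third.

291°

A triad places three hues 120° apart.
The full set through 51° is {51°, 171°, 291°}.
Given {51°, 171°}, the missing hue is 291°.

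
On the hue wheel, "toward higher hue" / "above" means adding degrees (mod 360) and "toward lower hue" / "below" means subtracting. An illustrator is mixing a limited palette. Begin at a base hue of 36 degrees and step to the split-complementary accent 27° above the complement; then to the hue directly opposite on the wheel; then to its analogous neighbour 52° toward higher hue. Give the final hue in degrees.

split-comp 27° ↑ +207°: 36 + 207 = 243°
complement +180°: 243 + 180 = 423 → 423 − 360 = 63°
analog 52° ↑ +52°: 63 + 52 = 115°

115°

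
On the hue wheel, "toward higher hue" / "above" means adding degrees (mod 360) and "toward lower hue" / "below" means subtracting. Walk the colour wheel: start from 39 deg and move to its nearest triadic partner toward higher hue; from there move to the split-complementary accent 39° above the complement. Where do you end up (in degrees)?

triadic ↑ +120°: 39 + 120 = 159°
split-comp 39° ↑ +219°: 159 + 219 = 378 → 378 − 360 = 18°

18°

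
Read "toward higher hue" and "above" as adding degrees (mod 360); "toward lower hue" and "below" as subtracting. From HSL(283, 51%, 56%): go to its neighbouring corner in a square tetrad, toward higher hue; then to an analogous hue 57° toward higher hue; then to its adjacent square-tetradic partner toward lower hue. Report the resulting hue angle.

square ↑ +90°: 283 + 90 = 373 → 373 − 360 = 13°
analog 57° ↑ +57°: 13 + 57 = 70°
square ↓ −90°: 70 − 90 = -20 → -20 + 360 = 340°

340°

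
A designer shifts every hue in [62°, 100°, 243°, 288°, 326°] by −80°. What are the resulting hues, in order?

342°, 20°, 163°, 208°, 246°

62 − 80 = -18 → -18 + 360 = 342°
100 − 80 = 20°
243 − 80 = 163°
288 − 80 = 208°
326 − 80 = 246°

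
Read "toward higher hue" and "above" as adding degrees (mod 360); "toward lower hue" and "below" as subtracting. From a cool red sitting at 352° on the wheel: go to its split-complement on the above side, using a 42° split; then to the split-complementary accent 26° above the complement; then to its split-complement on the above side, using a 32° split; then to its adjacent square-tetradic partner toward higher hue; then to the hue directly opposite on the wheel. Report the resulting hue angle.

182°

+222° (split-comp 42° ↑): 352 + 222 = 574 → 574 − 360 = 214°
+206° (split-comp 26° ↑): 214 + 206 = 420 → 420 − 360 = 60°
+212° (split-comp 32° ↑): 60 + 212 = 272°
+90° (square ↑): 272 + 90 = 362 → 362 − 360 = 2°
+180° (complement): 2 + 180 = 182°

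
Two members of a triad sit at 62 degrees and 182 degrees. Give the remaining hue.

A triad spaces three hues 120° apart.
The full set is {62°, 182°, 302°}.

302°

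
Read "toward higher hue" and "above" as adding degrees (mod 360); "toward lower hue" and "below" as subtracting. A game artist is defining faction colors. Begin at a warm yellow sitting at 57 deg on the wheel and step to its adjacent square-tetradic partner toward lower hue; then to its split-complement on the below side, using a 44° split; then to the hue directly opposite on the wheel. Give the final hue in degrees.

57 − 90 = -33 → -33 + 360 = 327°   (square ↓)
327 + 136 = 463 → 463 − 360 = 103°   (split-comp 44° ↓)
103 + 180 = 283°   (complement)

283°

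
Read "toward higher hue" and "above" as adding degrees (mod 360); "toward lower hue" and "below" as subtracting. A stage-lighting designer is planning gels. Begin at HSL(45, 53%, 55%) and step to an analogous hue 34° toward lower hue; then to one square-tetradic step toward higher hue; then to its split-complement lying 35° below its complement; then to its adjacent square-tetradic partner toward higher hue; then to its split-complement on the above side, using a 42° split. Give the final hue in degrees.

198°

analog 34° ↓ −34°: 45 − 34 = 11°
square ↑ +90°: 11 + 90 = 101°
split-comp 35° ↓ +145°: 101 + 145 = 246°
square ↑ +90°: 246 + 90 = 336°
split-comp 42° ↑ +222°: 336 + 222 = 558 → 558 − 360 = 198°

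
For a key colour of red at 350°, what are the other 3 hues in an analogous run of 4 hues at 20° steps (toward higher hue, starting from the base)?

10°, 30° and 50°

Analogous hues sit every 20° along the wheel.
350 + 20 = 370 → 370 − 360 = 10°
350 + 40 = 390 → 390 − 360 = 30°
350 + 60 = 410 → 410 − 360 = 50°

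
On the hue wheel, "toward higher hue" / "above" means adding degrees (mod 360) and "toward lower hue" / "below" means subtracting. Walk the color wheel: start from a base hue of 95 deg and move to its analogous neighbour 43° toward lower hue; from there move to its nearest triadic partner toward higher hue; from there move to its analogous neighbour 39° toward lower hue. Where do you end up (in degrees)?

133°

−43° (analog 43° ↓): 95 − 43 = 52°
+120° (triadic ↑): 52 + 120 = 172°
−39° (analog 39° ↓): 172 − 39 = 133°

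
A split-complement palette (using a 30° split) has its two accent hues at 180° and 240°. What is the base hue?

30°

The accents sit 30° either side of the complement, so the complement is their short-arc midpoint on the wheel.
Short-arc midpoint of 180° and 240°: 210°.
Base is 180° from the complement: 210 − 180 = 30°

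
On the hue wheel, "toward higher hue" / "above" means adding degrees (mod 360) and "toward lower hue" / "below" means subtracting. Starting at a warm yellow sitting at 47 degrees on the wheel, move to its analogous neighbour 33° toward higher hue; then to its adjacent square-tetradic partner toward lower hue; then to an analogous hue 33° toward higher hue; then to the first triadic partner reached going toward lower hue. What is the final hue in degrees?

263°

47 + 33 = 80°   (analog 33° ↑)
80 − 90 = -10 → -10 + 360 = 350°   (square ↓)
350 + 33 = 383 → 383 − 360 = 23°   (analog 33° ↑)
23 − 120 = -97 → -97 + 360 = 263°   (triadic ↓)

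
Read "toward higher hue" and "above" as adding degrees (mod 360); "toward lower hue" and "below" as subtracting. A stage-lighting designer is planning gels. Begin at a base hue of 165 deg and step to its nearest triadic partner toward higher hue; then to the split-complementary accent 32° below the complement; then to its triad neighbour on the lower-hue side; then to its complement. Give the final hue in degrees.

+120° (triadic ↑): 165 + 120 = 285°
+148° (split-comp 32° ↓): 285 + 148 = 433 → 433 − 360 = 73°
−120° (triadic ↓): 73 − 120 = -47 → -47 + 360 = 313°
+180° (complement): 313 + 180 = 493 → 493 − 360 = 133°

133°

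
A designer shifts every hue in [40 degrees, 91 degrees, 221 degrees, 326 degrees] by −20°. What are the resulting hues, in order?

20°, 71°, 201°, 306°

40 − 20 = 20°
91 − 20 = 71°
221 − 20 = 201°
326 − 20 = 306°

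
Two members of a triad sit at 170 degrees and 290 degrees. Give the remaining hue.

A triad spaces three hues 120° apart.
The full set is {50°, 170°, 290°}.

50°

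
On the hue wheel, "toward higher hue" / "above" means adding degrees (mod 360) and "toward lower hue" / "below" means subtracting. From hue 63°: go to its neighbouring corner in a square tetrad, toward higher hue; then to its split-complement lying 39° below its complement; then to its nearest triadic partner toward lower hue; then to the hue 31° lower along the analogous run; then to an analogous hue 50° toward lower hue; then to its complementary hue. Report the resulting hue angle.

273°

+90° (square ↑): 63 + 90 = 153°
+141° (split-comp 39° ↓): 153 + 141 = 294°
−120° (triadic ↓): 294 − 120 = 174°
−31° (analog 31° ↓): 174 − 31 = 143°
−50° (analog 50° ↓): 143 − 50 = 93°
+180° (complement): 93 + 180 = 273°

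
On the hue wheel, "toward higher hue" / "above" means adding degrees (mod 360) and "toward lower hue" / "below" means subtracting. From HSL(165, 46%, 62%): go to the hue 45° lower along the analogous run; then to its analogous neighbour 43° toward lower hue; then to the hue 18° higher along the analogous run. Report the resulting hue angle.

95°

−45° (analog 45° ↓): 165 − 45 = 120°
−43° (analog 43° ↓): 120 − 43 = 77°
+18° (analog 18° ↑): 77 + 18 = 95°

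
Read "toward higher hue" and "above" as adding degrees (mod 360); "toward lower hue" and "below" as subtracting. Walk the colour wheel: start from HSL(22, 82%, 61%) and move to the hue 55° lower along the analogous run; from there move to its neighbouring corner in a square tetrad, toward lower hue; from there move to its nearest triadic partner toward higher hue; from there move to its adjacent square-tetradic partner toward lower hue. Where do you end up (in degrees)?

analog 55° ↓ −55°: 22 − 55 = -33 → -33 + 360 = 327°
square ↓ −90°: 327 − 90 = 237°
triadic ↑ +120°: 237 + 120 = 357°
square ↓ −90°: 357 − 90 = 267°

267°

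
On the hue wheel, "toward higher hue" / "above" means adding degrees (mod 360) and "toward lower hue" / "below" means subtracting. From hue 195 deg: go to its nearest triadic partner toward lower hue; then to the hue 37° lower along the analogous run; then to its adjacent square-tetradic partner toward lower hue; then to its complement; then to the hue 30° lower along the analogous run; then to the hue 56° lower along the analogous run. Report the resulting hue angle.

−120° (triadic ↓): 195 − 120 = 75°
−37° (analog 37° ↓): 75 − 37 = 38°
−90° (square ↓): 38 − 90 = -52 → -52 + 360 = 308°
+180° (complement): 308 + 180 = 488 → 488 − 360 = 128°
−30° (analog 30° ↓): 128 − 30 = 98°
−56° (analog 56° ↓): 98 − 56 = 42°

42°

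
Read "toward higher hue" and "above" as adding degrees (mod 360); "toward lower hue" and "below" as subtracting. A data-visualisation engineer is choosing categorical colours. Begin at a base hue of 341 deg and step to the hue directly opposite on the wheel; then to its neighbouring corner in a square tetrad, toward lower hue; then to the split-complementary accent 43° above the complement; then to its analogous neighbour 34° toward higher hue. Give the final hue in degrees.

+180° (complement): 341 + 180 = 521 → 521 − 360 = 161°
−90° (square ↓): 161 − 90 = 71°
+223° (split-comp 43° ↑): 71 + 223 = 294°
+34° (analog 34° ↑): 294 + 34 = 328°

328°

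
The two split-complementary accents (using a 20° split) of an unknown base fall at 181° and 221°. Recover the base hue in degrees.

The accents sit 20° either side of the complement, so the complement is their short-arc midpoint on the wheel.
Short-arc midpoint of 181° and 221°: 201°.
Base is 180° from the complement: 201 − 180 = 21°

21°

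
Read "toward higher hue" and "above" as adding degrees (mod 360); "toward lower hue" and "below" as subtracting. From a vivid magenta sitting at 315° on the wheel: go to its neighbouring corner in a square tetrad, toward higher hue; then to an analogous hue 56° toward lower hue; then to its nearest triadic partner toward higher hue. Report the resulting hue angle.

109°

315 + 90 = 405 → 405 − 360 = 45°   (square ↑)
45 − 56 = -11 → -11 + 360 = 349°   (analog 56° ↓)
349 + 120 = 469 → 469 − 360 = 109°   (triadic ↑)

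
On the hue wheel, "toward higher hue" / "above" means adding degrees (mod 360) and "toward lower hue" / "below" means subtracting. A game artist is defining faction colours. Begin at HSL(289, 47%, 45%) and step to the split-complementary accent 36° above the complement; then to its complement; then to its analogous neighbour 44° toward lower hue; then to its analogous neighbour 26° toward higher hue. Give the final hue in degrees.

split-comp 36° ↑ +216°: 289 + 216 = 505 → 505 − 360 = 145°
complement +180°: 145 + 180 = 325°
analog 44° ↓ −44°: 325 − 44 = 281°
analog 26° ↑ +26°: 281 + 26 = 307°

307°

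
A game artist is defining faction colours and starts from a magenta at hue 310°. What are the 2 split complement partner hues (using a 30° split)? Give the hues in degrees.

Split-complementary hues sit 30° either side of the complement.
Complement of 310°: 310 + 180 = 490 → 490 − 360 = 130°
130 − 30 = 100°
130 + 30 = 160°

100° and 160°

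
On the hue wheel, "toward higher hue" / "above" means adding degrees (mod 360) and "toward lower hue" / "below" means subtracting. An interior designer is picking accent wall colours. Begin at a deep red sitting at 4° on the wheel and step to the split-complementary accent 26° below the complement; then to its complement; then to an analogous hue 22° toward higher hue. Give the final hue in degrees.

0°

split-comp 26° ↓ +154°: 4 + 154 = 158°
complement +180°: 158 + 180 = 338°
analog 22° ↑ +22°: 338 + 22 = 360 → 360 − 360 = 0°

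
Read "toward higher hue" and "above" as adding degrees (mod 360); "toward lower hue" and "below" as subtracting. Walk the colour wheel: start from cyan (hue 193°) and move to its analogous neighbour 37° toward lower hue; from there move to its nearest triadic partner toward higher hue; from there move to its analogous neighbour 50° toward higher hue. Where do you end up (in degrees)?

analog 37° ↓ −37°: 193 − 37 = 156°
triadic ↑ +120°: 156 + 120 = 276°
analog 50° ↑ +50°: 276 + 50 = 326°

326°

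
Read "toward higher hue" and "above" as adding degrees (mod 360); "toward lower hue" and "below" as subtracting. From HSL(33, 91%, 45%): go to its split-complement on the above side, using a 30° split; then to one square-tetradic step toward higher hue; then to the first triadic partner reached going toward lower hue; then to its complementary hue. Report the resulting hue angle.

+210° (split-comp 30° ↑): 33 + 210 = 243°
+90° (square ↑): 243 + 90 = 333°
−120° (triadic ↓): 333 − 120 = 213°
+180° (complement): 213 + 180 = 393 → 393 − 360 = 33°

33°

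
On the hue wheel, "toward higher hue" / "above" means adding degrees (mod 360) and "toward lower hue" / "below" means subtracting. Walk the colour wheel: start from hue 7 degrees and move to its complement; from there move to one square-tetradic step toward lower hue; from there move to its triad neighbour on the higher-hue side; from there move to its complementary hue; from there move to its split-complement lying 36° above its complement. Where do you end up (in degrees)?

complement +180°: 7 + 180 = 187°
square ↓ −90°: 187 − 90 = 97°
triadic ↑ +120°: 97 + 120 = 217°
complement +180°: 217 + 180 = 397 → 397 − 360 = 37°
split-comp 36° ↑ +216°: 37 + 216 = 253°

253°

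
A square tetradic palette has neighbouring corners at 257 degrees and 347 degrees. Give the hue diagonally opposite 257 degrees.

77°

A square tetradic scheme places four hues 90° apart; opposite corners are 180° apart.
257 + 180 = 437 → 437 − 360 = 77°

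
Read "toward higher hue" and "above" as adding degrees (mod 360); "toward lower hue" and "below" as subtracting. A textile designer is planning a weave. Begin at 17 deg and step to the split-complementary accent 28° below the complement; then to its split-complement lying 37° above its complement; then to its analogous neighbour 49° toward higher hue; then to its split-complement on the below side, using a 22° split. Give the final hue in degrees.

233°

+152° (split-comp 28° ↓): 17 + 152 = 169°
+217° (split-comp 37° ↑): 169 + 217 = 386 → 386 − 360 = 26°
+49° (analog 49° ↑): 26 + 49 = 75°
+158° (split-comp 22° ↓): 75 + 158 = 233°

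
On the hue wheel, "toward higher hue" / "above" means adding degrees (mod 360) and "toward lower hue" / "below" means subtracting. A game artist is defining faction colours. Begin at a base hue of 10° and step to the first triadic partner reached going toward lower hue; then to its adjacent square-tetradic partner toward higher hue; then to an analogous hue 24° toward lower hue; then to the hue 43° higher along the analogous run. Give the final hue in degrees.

359°

triadic ↓ −120°: 10 − 120 = -110 → -110 + 360 = 250°
square ↑ +90°: 250 + 90 = 340°
analog 24° ↓ −24°: 340 − 24 = 316°
analog 43° ↑ +43°: 316 + 43 = 359°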